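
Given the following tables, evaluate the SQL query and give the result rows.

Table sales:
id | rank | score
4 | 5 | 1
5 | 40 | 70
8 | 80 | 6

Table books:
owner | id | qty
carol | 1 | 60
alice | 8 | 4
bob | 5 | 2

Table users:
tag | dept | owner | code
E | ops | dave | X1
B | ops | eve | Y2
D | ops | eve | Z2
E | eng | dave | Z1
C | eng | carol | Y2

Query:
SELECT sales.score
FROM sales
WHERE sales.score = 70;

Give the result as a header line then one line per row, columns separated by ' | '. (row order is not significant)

After WHERE (1 rows):
sales.id | sales.rank | sales.score
5 | 40 | 70
After SELECT (1 rows):
sales.score
70

== RESULT ==
sales.score
70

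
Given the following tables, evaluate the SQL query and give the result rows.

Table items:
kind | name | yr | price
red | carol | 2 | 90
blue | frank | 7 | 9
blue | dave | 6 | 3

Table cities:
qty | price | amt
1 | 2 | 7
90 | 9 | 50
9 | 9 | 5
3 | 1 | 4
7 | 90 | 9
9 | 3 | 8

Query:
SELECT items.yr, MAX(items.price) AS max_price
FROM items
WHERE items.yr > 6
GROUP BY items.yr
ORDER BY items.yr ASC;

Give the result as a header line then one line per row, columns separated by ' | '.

== RESULT ==
items.yr | max_price
7 | 9

Derivation:
After WHERE (1 rows):
items.kind | items.name | items.yr | items.price
blue | frank | 7 | 9
After GROUP BY (1 rows):
items.yr | max_price
7 | 9
After ORDER BY (1 rows):
items.yr | max_price
7 | 9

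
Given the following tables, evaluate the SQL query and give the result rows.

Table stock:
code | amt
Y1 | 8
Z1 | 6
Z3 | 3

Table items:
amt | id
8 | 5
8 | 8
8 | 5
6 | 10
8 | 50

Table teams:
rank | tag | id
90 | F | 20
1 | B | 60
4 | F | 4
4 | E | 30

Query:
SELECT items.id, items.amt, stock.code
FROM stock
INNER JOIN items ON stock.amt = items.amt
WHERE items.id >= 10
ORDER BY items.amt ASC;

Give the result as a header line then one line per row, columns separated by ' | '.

After JOIN items (5 rows):
stock.code | stock.amt | items.amt | items.id
Y1 | 8 | 8 | 5
Y1 | 8 | 8 | 8
Y1 | 8 | 8 | 5
Y1 | 8 | 8 | 50
Z1 | 6 | 6 | 10
After WHERE (2 rows):
stock.code | stock.amt | items.amt | items.id
Y1 | 8 | 8 | 50
Z1 | 6 | 6 | 10
After SELECT (2 rows):
items.id | items.amt | stock.code
50 | 8 | Y1
10 | 6 | Z1
After ORDER BY (2 rows):
items.id | items.amt | stock.code
10 | 6 | Z1
50 | 8 | Y1

== RESULT ==
items.id | items.amt | stock.code
10 | 6 | Z1
50 | 8 | Y1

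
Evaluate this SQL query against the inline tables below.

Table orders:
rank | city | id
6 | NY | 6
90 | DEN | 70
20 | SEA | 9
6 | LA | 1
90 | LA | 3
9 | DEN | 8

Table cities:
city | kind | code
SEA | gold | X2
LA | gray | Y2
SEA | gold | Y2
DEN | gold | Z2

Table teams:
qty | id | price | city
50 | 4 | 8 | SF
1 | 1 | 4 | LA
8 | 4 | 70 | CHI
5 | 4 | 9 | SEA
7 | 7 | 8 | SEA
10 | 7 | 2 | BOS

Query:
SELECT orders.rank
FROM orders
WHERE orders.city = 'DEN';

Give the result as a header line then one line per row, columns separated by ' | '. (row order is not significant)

After WHERE (2 rows):
orders.rank | orders.city | orders.id
90 | DEN | 70
9 | DEN | 8
After SELECT (2 rows):
orders.rank
90
9

== RESULT ==
orders.rank
90
9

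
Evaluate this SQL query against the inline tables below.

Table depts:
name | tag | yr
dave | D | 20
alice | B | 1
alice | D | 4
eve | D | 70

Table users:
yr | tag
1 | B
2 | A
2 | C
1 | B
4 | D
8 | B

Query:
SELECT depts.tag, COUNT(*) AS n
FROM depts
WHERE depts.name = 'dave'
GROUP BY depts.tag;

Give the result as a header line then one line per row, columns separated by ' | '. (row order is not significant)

== RESULT ==
depts.tag | n
D | 1

Derivation:
After WHERE (1 rows):
depts.name | depts.tag | depts.yr
dave | D | 20
After GROUP BY (1 rows):
depts.tag | n
D | 1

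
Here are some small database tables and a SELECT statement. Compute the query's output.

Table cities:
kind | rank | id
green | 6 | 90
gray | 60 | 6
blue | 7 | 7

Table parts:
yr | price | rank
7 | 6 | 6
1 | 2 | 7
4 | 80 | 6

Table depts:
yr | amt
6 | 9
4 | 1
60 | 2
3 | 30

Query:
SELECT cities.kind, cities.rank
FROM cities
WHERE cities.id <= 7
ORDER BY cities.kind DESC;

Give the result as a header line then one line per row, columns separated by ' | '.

After WHERE (2 rows):
cities.kind | cities.rank | cities.id
gray | 60 | 6
blue | 7 | 7
After SELECT (2 rows):
cities.kind | cities.rank
gray | 60
blue | 7
After ORDER BY (2 rows):
cities.kind | cities.rank
gray | 60
blue | 7

== RESULT ==
cities.kind | cities.rank
gray | 60
blue | 7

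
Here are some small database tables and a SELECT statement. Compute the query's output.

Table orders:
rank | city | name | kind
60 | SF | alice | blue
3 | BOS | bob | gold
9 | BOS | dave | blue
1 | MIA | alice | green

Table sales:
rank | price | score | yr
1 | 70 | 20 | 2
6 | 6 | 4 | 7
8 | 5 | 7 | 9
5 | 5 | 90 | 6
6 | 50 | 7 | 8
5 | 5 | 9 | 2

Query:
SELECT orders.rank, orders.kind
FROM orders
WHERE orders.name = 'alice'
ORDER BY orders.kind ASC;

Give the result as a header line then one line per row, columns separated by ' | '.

== RESULT ==
orders.rank | orders.kind
60 | blue
1 | green

Derivation:
After WHERE (2 rows):
orders.rank | orders.city | orders.name | orders.kind
60 | SF | alice | blue
1 | MIA | alice | green
After SELECT (2 rows):
orders.rank | orders.kind
60 | blue
1 | green
After ORDER BY (2 rows):
orders.rank | orders.kind
60 | blue
1 | green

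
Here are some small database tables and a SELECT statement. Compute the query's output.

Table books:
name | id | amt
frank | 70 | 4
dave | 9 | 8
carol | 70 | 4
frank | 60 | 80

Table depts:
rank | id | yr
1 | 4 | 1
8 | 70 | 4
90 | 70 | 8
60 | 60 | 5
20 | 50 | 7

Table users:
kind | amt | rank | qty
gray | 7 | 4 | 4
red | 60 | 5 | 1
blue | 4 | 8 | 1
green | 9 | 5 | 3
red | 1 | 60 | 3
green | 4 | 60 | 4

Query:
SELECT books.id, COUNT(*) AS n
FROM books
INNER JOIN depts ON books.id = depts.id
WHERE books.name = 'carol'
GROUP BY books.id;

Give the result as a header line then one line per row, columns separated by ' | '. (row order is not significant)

After JOIN depts (5 rows):
books.name | books.id | books.amt | depts.rank | depts.id | depts.yr
frank | 70 | 4 | 8 | 70 | 4
frank | 70 | 4 | 90 | 70 | 8
carol | 70 | 4 | 8 | 70 | 4
carol | 70 | 4 | 90 | 70 | 8
frank | 60 | 80 | 60 | 60 | 5
After WHERE (2 rows):
books.name | books.id | books.amt | depts.rank | depts.id | depts.yr
carol | 70 | 4 | 8 | 70 | 4
carol | 70 | 4 | 90 | 70 | 8
After GROUP BY (1 rows):
books.id | n
70 | 2

== RESULT ==
books.id | n
70 | 2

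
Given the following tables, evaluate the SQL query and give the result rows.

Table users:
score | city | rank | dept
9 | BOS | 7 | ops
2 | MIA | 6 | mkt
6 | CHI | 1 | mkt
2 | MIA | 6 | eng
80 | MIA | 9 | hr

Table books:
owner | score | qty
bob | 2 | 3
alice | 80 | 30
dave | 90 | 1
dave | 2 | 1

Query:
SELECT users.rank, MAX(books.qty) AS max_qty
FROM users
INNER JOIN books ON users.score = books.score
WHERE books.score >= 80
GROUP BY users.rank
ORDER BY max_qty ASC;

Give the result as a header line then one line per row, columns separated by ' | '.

== RESULT ==
users.rank | max_qty
9 | 30

Derivation:
After JOIN books (5 rows):
users.score | users.city | users.rank | users.dept | books.owner | books.score | books.qty
2 | MIA | 6 | mkt | bob | 2 | 3
2 | MIA | 6 | mkt | dave | 2 | 1
2 | MIA | 6 | eng | bob | 2 | 3
2 | MIA | 6 | eng | dave | 2 | 1
80 | MIA | 9 | hr | alice | 80 | 30
After WHERE (1 rows):
users.score | users.city | users.rank | users.dept | books.owner | books.score | books.qty
80 | MIA | 9 | hr | alice | 80 | 30
After GROUP BY (1 rows):
users.rank | max_qty
9 | 30
After ORDER BY (1 rows):
users.rank | max_qty
9 | 30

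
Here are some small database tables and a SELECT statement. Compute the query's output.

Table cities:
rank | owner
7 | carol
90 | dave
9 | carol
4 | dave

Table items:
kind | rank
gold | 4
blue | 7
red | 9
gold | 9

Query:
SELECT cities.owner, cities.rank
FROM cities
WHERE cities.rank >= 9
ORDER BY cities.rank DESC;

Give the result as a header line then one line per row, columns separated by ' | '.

After WHERE (2 rows):
cities.rank | cities.owner
90 | dave
9 | carol
After SELECT (2 rows):
cities.owner | cities.rank
dave | 90
carol | 9
After ORDER BY (2 rows):
cities.owner | cities.rank
dave | 90
carol | 9

== RESULT ==
cities.owner | cities.rank
dave | 90
carol | 9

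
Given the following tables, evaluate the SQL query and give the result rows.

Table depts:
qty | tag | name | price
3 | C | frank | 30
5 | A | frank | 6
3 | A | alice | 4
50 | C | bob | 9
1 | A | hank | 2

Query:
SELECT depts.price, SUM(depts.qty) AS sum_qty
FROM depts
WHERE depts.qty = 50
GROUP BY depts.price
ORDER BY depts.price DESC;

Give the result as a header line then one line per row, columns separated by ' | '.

== RESULT ==
depts.price | sum_qty
9 | 50

Derivation:
After WHERE (1 rows):
depts.qty | depts.tag | depts.name | depts.price
50 | C | bob | 9
After GROUP BY (1 rows):
depts.price | sum_qty
9 | 50
After ORDER BY (1 rows):
depts.price | sum_qty
9 | 50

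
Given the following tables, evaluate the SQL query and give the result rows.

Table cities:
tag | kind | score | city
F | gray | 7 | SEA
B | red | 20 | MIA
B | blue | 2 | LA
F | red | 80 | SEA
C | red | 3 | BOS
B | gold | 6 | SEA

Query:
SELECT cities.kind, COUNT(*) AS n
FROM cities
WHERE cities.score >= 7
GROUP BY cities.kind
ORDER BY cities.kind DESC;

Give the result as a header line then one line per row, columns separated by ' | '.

== RESULT ==
cities.kind | n
red | 2
gray | 1

Derivation:
After WHERE (3 rows):
cities.tag | cities.kind | cities.score | cities.city
F | gray | 7 | SEA
B | red | 20 | MIA
F | red | 80 | SEA
After GROUP BY (2 rows):
cities.kind | n
gray | 1
red | 2
After ORDER BY (2 rows):
cities.kind | n
red | 2
gray | 1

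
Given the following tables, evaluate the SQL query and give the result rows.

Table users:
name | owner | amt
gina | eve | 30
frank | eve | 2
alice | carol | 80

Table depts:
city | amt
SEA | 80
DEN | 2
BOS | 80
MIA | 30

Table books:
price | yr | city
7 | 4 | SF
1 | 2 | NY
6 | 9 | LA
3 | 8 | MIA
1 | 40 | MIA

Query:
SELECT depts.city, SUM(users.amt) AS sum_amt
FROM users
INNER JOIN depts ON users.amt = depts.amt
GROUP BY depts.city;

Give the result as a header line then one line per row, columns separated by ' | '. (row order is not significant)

After JOIN depts (4 rows):
users.name | users.owner | users.amt | depts.city | depts.amt
gina | eve | 30 | MIA | 30
frank | eve | 2 | DEN | 2
alice | carol | 80 | SEA | 80
alice | carol | 80 | BOS | 80
After GROUP BY (4 rows):
depts.city | sum_amt
MIA | 30
DEN | 2
SEA | 80
BOS | 80

== RESULT ==
depts.city | sum_amt
MIA | 30
DEN | 2
SEA | 80
BOS | 80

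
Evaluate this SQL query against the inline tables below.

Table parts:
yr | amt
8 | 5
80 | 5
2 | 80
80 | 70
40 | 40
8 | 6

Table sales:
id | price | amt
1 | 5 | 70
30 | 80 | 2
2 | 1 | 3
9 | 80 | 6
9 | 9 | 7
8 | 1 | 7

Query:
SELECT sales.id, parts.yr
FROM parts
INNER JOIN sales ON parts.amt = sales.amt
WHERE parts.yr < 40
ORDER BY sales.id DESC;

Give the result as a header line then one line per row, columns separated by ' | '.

== RESULT ==
sales.id | parts.yr
9 | 8

Derivation:
After JOIN sales (2 rows):
parts.yr | parts.amt | sales.id | sales.price | sales.amt
80 | 70 | 1 | 5 | 70
8 | 6 | 9 | 80 | 6
After WHERE (1 rows):
parts.yr | parts.amt | sales.id | sales.price | sales.amt
8 | 6 | 9 | 80 | 6
After SELECT (1 rows):
sales.id | parts.yr
9 | 8
After ORDER BY (1 rows):
sales.id | parts.yr
9 | 8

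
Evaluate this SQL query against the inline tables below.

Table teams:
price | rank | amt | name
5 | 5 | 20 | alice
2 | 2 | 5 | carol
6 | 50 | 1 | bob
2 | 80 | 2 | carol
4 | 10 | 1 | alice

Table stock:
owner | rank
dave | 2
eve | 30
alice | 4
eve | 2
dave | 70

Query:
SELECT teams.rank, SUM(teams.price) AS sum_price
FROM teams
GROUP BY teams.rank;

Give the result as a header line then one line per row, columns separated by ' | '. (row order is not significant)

== RESULT ==
teams.rank | sum_price
5 | 5
2 | 2
50 | 6
80 | 2
10 | 4

Derivation:
After GROUP BY (5 rows):
teams.rank | sum_price
5 | 5
2 | 2
50 | 6
80 | 2
10 | 4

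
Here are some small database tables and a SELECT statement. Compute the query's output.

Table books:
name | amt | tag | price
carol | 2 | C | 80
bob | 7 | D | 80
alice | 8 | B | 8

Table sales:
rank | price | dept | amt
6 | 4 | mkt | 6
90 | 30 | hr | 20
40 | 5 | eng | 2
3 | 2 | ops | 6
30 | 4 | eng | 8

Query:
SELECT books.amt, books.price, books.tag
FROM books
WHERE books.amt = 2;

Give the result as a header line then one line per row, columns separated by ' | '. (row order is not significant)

After WHERE (1 rows):
books.name | books.amt | books.tag | books.price
carol | 2 | C | 80
After SELECT (1 rows):
books.amt | books.price | books.tag
2 | 80 | C

== RESULT ==
books.amt | books.price | books.tag
2 | 80 | C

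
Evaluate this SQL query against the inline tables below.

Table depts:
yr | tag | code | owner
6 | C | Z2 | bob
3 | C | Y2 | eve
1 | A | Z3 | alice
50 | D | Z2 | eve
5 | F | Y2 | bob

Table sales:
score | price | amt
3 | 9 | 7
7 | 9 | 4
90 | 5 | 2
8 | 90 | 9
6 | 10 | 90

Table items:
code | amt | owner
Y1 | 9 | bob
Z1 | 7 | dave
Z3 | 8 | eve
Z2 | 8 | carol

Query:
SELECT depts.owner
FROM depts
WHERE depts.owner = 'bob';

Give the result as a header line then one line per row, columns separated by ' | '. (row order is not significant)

After WHERE (2 rows):
depts.yr | depts.tag | depts.code | depts.owner
6 | C | Z2 | bob
5 | F | Y2 | bob
After SELECT (2 rows):
depts.owner
bob
bob

== RESULT ==
depts.owner
bob
bob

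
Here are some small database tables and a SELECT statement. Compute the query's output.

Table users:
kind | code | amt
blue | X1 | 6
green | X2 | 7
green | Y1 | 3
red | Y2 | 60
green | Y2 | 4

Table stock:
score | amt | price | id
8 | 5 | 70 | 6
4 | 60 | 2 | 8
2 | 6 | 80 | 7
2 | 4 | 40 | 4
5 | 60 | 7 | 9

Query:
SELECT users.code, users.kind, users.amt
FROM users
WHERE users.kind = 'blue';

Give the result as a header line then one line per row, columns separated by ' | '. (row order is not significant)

After WHERE (1 rows):
users.kind | users.code | users.amt
blue | X1 | 6
After SELECT (1 rows):
users.code | users.kind | users.amt
X1 | blue | 6

== RESULT ==
users.code | users.kind | users.amt
X1 | blue | 6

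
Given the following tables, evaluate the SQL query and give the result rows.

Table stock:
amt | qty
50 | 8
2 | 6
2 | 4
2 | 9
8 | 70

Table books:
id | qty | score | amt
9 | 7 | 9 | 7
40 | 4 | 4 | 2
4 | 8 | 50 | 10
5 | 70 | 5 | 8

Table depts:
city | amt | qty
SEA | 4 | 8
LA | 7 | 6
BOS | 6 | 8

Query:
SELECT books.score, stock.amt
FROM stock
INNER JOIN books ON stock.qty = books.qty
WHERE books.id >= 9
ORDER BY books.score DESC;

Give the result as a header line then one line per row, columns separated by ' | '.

== RESULT ==
books.score | stock.amt
4 | 2

Derivation:
After JOIN books (3 rows):
stock.amt | stock.qty | books.id | books.qty | books.score | books.amt
50 | 8 | 4 | 8 | 50 | 10
2 | 4 | 40 | 4 | 4 | 2
8 | 70 | 5 | 70 | 5 | 8
After WHERE (1 rows):
stock.amt | stock.qty | books.id | books.qty | books.score | books.amt
2 | 4 | 40 | 4 | 4 | 2
After SELECT (1 rows):
books.score | stock.amt
4 | 2
After ORDER BY (1 rows):
books.score | stock.amt
4 | 2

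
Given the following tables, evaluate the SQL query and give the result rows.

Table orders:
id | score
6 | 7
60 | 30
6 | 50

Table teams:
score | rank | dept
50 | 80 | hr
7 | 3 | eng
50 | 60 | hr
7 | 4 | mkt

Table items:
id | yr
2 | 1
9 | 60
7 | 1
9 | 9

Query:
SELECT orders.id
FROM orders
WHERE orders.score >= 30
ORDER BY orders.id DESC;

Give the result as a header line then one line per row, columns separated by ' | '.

After WHERE (2 rows):
orders.id | orders.score
60 | 30
6 | 50
After SELECT (2 rows):
orders.id
60
6
After ORDER BY (2 rows):
orders.id
60
6

== RESULT ==
orders.id
60
6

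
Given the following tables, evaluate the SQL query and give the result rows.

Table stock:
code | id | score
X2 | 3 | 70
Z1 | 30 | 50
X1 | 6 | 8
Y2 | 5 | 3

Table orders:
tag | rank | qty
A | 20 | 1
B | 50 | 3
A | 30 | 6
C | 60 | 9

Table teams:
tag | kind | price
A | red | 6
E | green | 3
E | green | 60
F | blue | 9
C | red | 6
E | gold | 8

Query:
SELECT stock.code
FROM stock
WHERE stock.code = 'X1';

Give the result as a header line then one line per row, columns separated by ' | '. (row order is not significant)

After WHERE (1 rows):
stock.code | stock.id | stock.score
X1 | 6 | 8
After SELECT (1 rows):
stock.code
X1

== RESULT ==
stock.code
X1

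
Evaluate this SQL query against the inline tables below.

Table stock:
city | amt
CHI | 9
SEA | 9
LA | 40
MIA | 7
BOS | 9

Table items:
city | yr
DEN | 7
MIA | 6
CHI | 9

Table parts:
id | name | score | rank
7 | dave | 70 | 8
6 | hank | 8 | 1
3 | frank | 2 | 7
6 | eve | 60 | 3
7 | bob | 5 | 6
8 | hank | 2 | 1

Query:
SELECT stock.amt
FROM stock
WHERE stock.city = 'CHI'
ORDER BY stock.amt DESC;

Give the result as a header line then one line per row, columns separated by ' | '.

After WHERE (1 rows):
stock.city | stock.amt
CHI | 9
After SELECT (1 rows):
stock.amt
9
After ORDER BY (1 rows):
stock.amt
9

== RESULT ==
stock.amt
9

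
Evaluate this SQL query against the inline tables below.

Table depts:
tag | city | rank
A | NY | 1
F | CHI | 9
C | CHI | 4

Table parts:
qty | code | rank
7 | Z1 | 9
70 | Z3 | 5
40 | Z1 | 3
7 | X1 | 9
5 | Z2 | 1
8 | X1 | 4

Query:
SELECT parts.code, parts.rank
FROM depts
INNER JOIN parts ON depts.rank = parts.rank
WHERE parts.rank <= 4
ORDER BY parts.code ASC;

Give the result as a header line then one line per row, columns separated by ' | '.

After JOIN parts (4 rows):
depts.tag | depts.city | depts.rank | parts.qty | parts.code | parts.rank
A | NY | 1 | 5 | Z2 | 1
F | CHI | 9 | 7 | Z1 | 9
F | CHI | 9 | 7 | X1 | 9
C | CHI | 4 | 8 | X1 | 4
After WHERE (2 rows):
depts.tag | depts.city | depts.rank | parts.qty | parts.code | parts.rank
A | NY | 1 | 5 | Z2 | 1
C | CHI | 4 | 8 | X1 | 4
After SELECT (2 rows):
parts.code | parts.rank
Z2 | 1
X1 | 4
After ORDER BY (2 rows):
parts.code | parts.rank
X1 | 4
Z2 | 1

== RESULT ==
parts.code | parts.rank
X1 | 4
Z2 | 1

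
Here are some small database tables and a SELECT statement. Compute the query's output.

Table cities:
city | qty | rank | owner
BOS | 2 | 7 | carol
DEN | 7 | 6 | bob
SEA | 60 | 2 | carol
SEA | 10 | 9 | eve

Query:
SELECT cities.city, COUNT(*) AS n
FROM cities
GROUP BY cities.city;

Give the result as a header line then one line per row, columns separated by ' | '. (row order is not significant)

== RESULT ==
cities.city | n
BOS | 1
DEN | 1
SEA | 2

Derivation:
After GROUP BY (3 rows):
cities.city | n
BOS | 1
DEN | 1
SEA | 2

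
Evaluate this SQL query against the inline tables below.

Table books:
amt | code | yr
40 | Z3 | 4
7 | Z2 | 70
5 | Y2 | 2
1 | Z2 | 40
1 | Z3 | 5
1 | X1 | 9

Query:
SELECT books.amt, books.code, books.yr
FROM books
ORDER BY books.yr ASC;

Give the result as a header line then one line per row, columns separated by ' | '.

== RESULT ==
books.amt | books.code | books.yr
5 | Y2 | 2
40 | Z3 | 4
1 | Z3 | 5
1 | X1 | 9
1 | Z2 | 40
7 | Z2 | 70

Derivation:
After SELECT (6 rows):
books.amt | books.code | books.yr
40 | Z3 | 4
7 | Z2 | 70
5 | Y2 | 2
1 | Z2 | 40
1 | Z3 | 5
1 | X1 | 9
After ORDER BY (6 rows):
books.amt | books.code | books.yr
5 | Y2 | 2
40 | Z3 | 4
1 | Z3 | 5
1 | X1 | 9
1 | Z2 | 40
7 | Z2 | 70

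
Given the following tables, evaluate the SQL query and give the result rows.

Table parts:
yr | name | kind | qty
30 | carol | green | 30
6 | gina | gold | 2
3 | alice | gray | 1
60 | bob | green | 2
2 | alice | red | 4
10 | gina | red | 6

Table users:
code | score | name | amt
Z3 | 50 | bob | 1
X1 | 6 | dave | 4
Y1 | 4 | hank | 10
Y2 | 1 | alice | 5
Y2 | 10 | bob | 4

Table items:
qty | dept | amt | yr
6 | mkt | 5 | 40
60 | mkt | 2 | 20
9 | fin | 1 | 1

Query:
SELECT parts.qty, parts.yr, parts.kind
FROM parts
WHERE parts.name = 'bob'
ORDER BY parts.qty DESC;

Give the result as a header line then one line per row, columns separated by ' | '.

== RESULT ==
parts.qty | parts.yr | parts.kind
2 | 60 | green

Derivation:
After WHERE (1 rows):
parts.yr | parts.name | parts.kind | parts.qty
60 | bob | green | 2
After SELECT (1 rows):
parts.qty | parts.yr | parts.kind
2 | 60 | green
After ORDER BY (1 rows):
parts.qty | parts.yr | parts.kind
2 | 60 | green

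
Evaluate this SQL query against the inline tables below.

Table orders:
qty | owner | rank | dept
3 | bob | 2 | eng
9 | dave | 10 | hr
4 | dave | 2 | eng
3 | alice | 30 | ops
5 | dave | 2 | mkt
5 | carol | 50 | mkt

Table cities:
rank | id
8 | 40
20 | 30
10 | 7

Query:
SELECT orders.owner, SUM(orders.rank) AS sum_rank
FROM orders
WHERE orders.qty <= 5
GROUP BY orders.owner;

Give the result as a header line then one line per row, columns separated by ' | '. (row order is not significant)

After WHERE (5 rows):
orders.qty | orders.owner | orders.rank | orders.dept
3 | bob | 2 | eng
4 | dave | 2 | eng
3 | alice | 30 | ops
5 | dave | 2 | mkt
5 | carol | 50 | mkt
After GROUP BY (4 rows):
orders.owner | sum_rank
bob | 2
dave | 4
alice | 30
carol | 50

== RESULT ==
orders.owner | sum_rank
bob | 2
dave | 4
alice | 30
carol | 50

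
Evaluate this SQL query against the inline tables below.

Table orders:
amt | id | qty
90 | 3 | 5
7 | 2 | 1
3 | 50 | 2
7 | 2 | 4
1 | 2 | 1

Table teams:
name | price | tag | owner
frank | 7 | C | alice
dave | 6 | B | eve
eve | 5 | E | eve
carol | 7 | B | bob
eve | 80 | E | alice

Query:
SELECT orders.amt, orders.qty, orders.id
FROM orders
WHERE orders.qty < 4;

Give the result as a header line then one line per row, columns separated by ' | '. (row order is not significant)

After WHERE (3 rows):
orders.amt | orders.id | orders.qty
7 | 2 | 1
3 | 50 | 2
1 | 2 | 1
After SELECT (3 rows):
orders.amt | orders.qty | orders.id
7 | 1 | 2
3 | 2 | 50
1 | 1 | 2

== RESULT ==
orders.amt | orders.qty | orders.id
7 | 1 | 2
3 | 2 | 50
1 | 1 | 2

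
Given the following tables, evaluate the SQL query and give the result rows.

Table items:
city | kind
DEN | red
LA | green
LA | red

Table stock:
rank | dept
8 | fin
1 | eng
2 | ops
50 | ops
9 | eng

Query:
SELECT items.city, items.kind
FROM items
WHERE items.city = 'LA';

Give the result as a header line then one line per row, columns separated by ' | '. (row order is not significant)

After WHERE (2 rows):
items.city | items.kind
LA | green
LA | red
After SELECT (2 rows):
items.city | items.kind
LA | green
LA | red

== RESULT ==
items.city | items.kind
LA | green
LA | red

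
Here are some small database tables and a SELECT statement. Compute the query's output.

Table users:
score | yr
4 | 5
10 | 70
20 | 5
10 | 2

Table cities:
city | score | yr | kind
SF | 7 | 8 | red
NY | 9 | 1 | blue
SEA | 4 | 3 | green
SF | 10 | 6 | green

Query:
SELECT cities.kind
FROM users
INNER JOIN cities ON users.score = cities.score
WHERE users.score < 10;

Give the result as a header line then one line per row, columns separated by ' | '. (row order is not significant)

After JOIN cities (3 rows):
users.score | users.yr | cities.city | cities.score | cities.yr | cities.kind
4 | 5 | SEA | 4 | 3 | green
10 | 70 | SF | 10 | 6 | green
10 | 2 | SF | 10 | 6 | green
After WHERE (1 rows):
users.score | users.yr | cities.city | cities.score | cities.yr | cities.kind
4 | 5 | SEA | 4 | 3 | green
After SELECT (1 rows):
cities.kind
green

== RESULT ==
cities.kind
green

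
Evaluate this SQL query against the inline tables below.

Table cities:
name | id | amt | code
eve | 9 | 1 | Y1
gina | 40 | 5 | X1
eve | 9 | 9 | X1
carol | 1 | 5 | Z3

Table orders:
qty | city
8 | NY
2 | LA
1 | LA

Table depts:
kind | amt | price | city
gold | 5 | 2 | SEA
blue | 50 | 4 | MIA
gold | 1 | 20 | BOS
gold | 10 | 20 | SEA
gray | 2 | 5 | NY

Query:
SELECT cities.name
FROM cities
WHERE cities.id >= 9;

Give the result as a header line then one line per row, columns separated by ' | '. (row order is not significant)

== RESULT ==
cities.name
eve
gina
eve

Derivation:
After WHERE (3 rows):
cities.name | cities.id | cities.amt | cities.code
eve | 9 | 1 | Y1
gina | 40 | 5 | X1
eve | 9 | 9 | X1
After SELECT (3 rows):
cities.name
eve
gina
eve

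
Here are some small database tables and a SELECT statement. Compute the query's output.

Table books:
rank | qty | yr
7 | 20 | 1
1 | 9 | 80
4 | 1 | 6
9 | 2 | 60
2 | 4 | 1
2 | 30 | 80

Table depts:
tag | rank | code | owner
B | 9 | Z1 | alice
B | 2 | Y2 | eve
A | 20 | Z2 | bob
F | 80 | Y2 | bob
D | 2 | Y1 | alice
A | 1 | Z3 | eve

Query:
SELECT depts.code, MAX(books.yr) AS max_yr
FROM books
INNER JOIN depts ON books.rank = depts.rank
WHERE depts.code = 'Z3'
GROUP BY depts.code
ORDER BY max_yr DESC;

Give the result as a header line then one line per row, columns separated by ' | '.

== RESULT ==
depts.code | max_yr
Z3 | 80

Derivation:
After JOIN depts (6 rows):
books.rank | books.qty | books.yr | depts.tag | depts.rank | depts.code | depts.owner
1 | 9 | 80 | A | 1 | Z3 | eve
9 | 2 | 60 | B | 9 | Z1 | alice
2 | 4 | 1 | B | 2 | Y2 | eve
2 | 4 | 1 | D | 2 | Y1 | alice
2 | 30 | 80 | B | 2 | Y2 | eve
2 | 30 | 80 | D | 2 | Y1 | alice
After WHERE (1 rows):
books.rank | books.qty | books.yr | depts.tag | depts.rank | depts.code | depts.owner
1 | 9 | 80 | A | 1 | Z3 | eve
After GROUP BY (1 rows):
depts.code | max_yr
Z3 | 80
After ORDER BY (1 rows):
depts.code | max_yr
Z3 | 80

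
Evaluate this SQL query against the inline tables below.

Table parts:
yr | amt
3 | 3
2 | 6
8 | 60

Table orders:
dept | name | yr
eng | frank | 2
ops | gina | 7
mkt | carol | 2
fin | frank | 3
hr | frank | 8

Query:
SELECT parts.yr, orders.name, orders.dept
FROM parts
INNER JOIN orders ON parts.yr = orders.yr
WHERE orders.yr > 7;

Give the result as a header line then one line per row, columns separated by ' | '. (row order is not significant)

After JOIN orders (4 rows):
parts.yr | parts.amt | orders.dept | orders.name | orders.yr
3 | 3 | fin | frank | 3
2 | 6 | eng | frank | 2
2 | 6 | mkt | carol | 2
8 | 60 | hr | frank | 8
After WHERE (1 rows):
parts.yr | parts.amt | orders.dept | orders.name | orders.yr
8 | 60 | hr | frank | 8
After SELECT (1 rows):
parts.yr | orders.name | orders.dept
8 | frank | hr

== RESULT ==
parts.yr | orders.name | orders.dept
8 | frank | hr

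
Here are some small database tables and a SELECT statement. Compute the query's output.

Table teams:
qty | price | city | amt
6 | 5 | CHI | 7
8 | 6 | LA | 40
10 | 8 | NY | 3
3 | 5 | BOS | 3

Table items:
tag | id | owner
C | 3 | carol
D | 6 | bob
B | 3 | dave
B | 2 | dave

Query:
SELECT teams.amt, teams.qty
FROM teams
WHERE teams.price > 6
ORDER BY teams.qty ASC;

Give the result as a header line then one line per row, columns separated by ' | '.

== RESULT ==
teams.amt | teams.qty
3 | 10

Derivation:
After WHERE (1 rows):
teams.qty | teams.price | teams.city | teams.amt
10 | 8 | NY | 3
After SELECT (1 rows):
teams.amt | teams.qty
3 | 10
After ORDER BY (1 rows):
teams.amt | teams.qty
3 | 10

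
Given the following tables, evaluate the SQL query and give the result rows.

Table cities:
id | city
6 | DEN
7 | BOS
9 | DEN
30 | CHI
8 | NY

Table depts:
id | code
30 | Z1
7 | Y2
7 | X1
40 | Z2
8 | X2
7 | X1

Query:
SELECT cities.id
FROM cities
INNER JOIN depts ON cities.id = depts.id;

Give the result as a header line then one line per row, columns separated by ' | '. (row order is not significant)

== RESULT ==
cities.id
7
7
7
30
8

Derivation:
After JOIN depts (5 rows):
cities.id | cities.city | depts.id | depts.code
7 | BOS | 7 | Y2
7 | BOS | 7 | X1
7 | BOS | 7 | X1
30 | CHI | 30 | Z1
8 | NY | 8 | X2
After SELECT (5 rows):
cities.id
7
7
7
30
8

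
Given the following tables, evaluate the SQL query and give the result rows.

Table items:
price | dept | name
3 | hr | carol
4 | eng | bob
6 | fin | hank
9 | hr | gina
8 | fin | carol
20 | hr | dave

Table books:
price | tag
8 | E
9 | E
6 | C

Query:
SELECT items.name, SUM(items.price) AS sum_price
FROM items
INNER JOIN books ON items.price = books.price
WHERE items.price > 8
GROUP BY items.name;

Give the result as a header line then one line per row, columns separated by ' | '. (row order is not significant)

== RESULT ==
items.name | sum_price
gina | 9

Derivation:
After JOIN books (3 rows):
items.price | items.dept | items.name | books.price | books.tag
6 | fin | hank | 6 | C
9 | hr | gina | 9 | E
8 | fin | carol | 8 | E
After WHERE (1 rows):
items.price | items.dept | items.name | books.price | books.tag
9 | hr | gina | 9 | E
After GROUP BY (1 rows):
items.name | sum_price
gina | 9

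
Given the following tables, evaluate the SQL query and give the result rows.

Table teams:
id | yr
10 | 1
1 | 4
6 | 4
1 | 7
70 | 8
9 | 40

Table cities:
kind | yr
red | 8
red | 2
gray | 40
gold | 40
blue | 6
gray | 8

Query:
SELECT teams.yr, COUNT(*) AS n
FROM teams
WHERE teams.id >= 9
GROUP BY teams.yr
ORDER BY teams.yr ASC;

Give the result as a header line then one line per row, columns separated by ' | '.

== RESULT ==
teams.yr | n
1 | 1
8 | 1
40 | 1

Derivation:
After WHERE (3 rows):
teams.id | teams.yr
10 | 1
70 | 8
9 | 40
After GROUP BY (3 rows):
teams.yr | n
1 | 1
8 | 1
40 | 1
After ORDER BY (3 rows):
teams.yr | n
1 | 1
8 | 1
40 | 1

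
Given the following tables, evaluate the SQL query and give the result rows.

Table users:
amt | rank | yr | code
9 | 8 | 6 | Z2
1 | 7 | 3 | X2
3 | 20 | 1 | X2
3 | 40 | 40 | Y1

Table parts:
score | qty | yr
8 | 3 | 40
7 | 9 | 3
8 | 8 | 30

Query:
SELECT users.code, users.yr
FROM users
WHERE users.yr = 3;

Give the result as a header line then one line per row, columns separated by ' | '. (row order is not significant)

After WHERE (1 rows):
users.amt | users.rank | users.yr | users.code
1 | 7 | 3 | X2
After SELECT (1 rows):
users.code | users.yr
X2 | 3

== RESULT ==
users.code | users.yr
X2 | 3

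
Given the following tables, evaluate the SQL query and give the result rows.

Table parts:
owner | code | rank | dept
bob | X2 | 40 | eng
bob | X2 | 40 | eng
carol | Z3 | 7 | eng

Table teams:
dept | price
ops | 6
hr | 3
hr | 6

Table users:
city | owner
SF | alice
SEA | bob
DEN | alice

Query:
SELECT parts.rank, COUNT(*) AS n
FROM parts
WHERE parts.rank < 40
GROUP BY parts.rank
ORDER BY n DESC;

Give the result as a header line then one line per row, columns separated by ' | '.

After WHERE (1 rows):
parts.owner | parts.code | parts.rank | parts.dept
carol | Z3 | 7 | eng
After GROUP BY (1 rows):
parts.rank | n
7 | 1
After ORDER BY (1 rows):
parts.rank | n
7 | 1

== RESULT ==
parts.rank | n
7 | 1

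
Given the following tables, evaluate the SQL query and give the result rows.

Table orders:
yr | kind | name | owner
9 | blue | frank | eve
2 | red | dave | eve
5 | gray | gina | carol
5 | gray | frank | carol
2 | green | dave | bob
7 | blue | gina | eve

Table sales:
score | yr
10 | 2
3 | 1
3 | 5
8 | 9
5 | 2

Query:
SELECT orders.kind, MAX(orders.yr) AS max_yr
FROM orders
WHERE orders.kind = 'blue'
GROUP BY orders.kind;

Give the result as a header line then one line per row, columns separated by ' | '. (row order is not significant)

== RESULT ==
orders.kind | max_yr
blue | 9

Derivation:
After WHERE (2 rows):
orders.yr | orders.kind | orders.name | orders.owner
9 | blue | frank | eve
7 | blue | gina | eve
After GROUP BY (1 rows):
orders.kind | max_yr
blue | 9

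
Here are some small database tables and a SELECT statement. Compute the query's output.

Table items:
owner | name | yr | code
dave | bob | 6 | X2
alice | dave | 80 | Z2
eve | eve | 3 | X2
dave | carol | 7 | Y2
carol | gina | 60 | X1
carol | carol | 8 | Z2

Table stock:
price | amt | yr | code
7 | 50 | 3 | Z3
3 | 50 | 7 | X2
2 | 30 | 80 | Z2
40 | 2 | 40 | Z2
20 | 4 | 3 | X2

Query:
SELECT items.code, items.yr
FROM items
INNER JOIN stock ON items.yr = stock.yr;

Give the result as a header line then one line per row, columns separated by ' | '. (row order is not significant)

== RESULT ==
items.code | items.yr
Z2 | 80
X2 | 3
X2 | 3
Y2 | 7

Derivation:
After JOIN stock (4 rows):
items.owner | items.name | items.yr | items.code | stock.price | stock.amt | stock.yr | stock.code
alice | dave | 80 | Z2 | 2 | 30 | 80 | Z2
eve | eve | 3 | X2 | 7 | 50 | 3 | Z3
eve | eve | 3 | X2 | 20 | 4 | 3 | X2
dave | carol | 7 | Y2 | 3 | 50 | 7 | X2
After SELECT (4 rows):
items.code | items.yr
Z2 | 80
X2 | 3
X2 | 3
Y2 | 7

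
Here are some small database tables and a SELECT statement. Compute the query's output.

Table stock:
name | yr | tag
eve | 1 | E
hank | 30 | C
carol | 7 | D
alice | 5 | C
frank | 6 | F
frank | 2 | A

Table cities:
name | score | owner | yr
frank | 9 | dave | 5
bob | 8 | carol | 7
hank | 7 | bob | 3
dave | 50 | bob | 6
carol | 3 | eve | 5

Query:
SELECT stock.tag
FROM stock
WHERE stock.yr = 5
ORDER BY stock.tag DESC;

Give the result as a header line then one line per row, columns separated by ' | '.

== RESULT ==
stock.tag
C

Derivation:
After WHERE (1 rows):
stock.name | stock.yr | stock.tag
alice | 5 | C
After SELECT (1 rows):
stock.tag
C
After ORDER BY (1 rows):
stock.tag
C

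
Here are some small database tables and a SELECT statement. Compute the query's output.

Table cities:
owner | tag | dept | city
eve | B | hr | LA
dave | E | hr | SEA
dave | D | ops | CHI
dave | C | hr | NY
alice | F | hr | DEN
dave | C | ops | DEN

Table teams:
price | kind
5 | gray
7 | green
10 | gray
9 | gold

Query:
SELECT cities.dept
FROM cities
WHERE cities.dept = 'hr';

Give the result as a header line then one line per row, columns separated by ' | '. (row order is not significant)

After WHERE (4 rows):
cities.owner | cities.tag | cities.dept | cities.city
eve | B | hr | LA
dave | E | hr | SEA
dave | C | hr | NY
alice | F | hr | DEN
After SELECT (4 rows):
cities.dept
hr
hr
hr
hr

== RESULT ==
cities.dept
hr
hr
hr
hr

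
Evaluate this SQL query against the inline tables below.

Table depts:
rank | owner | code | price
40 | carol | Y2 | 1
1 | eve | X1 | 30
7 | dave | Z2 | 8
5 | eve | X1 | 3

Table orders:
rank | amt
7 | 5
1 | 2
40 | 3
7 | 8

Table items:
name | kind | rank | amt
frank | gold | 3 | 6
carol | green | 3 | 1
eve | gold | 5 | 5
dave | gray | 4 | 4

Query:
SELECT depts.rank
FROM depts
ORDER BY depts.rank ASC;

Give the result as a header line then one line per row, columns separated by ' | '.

After SELECT (4 rows):
depts.rank
40
1
7
5
After ORDER BY (4 rows):
depts.rank
1
5
7
40

== RESULT ==
depts.rank
1
5
7
40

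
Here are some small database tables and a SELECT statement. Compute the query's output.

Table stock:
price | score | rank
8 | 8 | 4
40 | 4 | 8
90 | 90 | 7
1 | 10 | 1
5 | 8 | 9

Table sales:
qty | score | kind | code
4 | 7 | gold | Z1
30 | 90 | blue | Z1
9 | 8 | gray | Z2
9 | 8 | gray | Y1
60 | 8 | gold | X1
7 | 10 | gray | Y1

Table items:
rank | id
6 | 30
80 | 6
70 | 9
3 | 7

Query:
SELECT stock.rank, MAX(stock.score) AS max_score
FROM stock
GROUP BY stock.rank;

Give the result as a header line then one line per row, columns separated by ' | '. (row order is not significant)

== RESULT ==
stock.rank | max_score
4 | 8
8 | 4
7 | 90
1 | 10
9 | 8

Derivation:
After GROUP BY (5 rows):
stock.rank | max_score
4 | 8
8 | 4
7 | 90
1 | 10
9 | 8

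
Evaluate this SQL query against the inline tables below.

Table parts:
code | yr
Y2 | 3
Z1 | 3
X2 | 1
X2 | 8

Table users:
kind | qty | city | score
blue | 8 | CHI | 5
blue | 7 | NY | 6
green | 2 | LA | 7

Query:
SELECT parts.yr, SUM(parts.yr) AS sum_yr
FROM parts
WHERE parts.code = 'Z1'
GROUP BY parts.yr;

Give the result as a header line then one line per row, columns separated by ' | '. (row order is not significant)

== RESULT ==
parts.yr | sum_yr
3 | 3

Derivation:
After WHERE (1 rows):
parts.code | parts.yr
Z1 | 3
After GROUP BY (1 rows):
parts.yr | sum_yr
3 | 3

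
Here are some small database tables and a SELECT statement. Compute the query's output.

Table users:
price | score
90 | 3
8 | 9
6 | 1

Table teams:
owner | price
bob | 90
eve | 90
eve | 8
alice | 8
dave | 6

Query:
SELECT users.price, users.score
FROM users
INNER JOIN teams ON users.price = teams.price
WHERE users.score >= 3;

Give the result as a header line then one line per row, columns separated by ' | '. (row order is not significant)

== RESULT ==
users.price | users.score
90 | 3
90 | 3
8 | 9
8 | 9

Derivation:
After JOIN teams (5 rows):
users.price | users.score | teams.owner | teams.price
90 | 3 | bob | 90
90 | 3 | eve | 90
8 | 9 | eve | 8
8 | 9 | alice | 8
6 | 1 | dave | 6
After WHERE (4 rows):
users.price | users.score | teams.owner | teams.price
90 | 3 | bob | 90
90 | 3 | eve | 90
8 | 9 | eve | 8
8 | 9 | alice | 8
After SELECT (4 rows):
users.price | users.score
90 | 3
90 | 3
8 | 9
8 | 9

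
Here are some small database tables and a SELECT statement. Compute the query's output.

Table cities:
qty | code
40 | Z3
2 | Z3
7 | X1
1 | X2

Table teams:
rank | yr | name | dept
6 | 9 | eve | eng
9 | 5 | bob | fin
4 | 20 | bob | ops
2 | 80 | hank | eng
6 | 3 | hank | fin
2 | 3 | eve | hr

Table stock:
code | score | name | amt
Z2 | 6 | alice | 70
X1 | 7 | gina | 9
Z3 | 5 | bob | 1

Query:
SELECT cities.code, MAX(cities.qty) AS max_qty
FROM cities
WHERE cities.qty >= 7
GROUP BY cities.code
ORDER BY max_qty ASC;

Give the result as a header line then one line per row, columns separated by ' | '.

== RESULT ==
cities.code | max_qty
X1 | 7
Z3 | 40

Derivation:
After WHERE (2 rows):
cities.qty | cities.code
40 | Z3
7 | X1
After GROUP BY (2 rows):
cities.code | max_qty
Z3 | 40
X1 | 7
After ORDER BY (2 rows):
cities.code | max_qty
X1 | 7
Z3 | 40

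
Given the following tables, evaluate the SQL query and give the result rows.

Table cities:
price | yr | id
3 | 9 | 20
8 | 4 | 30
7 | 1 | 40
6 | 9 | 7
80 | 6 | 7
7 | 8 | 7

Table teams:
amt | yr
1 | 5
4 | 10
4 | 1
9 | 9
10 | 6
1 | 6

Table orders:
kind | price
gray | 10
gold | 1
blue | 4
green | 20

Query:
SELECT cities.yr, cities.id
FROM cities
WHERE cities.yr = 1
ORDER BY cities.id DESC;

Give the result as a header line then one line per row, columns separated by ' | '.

After WHERE (1 rows):
cities.price | cities.yr | cities.id
7 | 1 | 40
After SELECT (1 rows):
cities.yr | cities.id
1 | 40
After ORDER BY (1 rows):
cities.yr | cities.id
1 | 40

== RESULT ==
cities.yr | cities.id
1 | 40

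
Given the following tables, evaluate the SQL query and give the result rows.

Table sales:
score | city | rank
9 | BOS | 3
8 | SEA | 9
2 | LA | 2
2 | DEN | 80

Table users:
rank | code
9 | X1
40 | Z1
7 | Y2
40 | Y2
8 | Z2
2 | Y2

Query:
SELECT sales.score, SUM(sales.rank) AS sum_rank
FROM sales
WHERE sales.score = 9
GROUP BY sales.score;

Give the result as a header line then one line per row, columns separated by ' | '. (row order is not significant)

After WHERE (1 rows):
sales.score | sales.city | sales.rank
9 | BOS | 3
After GROUP BY (1 rows):
sales.score | sum_rank
9 | 3

== RESULT ==
sales.score | sum_rank
9 | 3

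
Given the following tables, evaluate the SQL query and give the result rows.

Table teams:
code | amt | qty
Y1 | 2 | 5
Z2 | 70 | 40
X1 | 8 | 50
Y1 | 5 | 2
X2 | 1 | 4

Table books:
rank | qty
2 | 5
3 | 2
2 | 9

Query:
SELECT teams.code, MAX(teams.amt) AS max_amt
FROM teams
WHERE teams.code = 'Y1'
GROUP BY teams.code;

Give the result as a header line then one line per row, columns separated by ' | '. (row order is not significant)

== RESULT ==
teams.code | max_amt
Y1 | 5

Derivation:
After WHERE (2 rows):
teams.code | teams.amt | teams.qty
Y1 | 2 | 5
Y1 | 5 | 2
After GROUP BY (1 rows):
teams.code | max_amt
Y1 | 5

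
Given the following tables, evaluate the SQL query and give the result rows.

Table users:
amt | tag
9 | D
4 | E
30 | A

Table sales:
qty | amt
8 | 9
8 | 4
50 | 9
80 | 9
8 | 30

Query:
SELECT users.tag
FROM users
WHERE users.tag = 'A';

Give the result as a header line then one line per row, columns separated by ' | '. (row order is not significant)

After WHERE (1 rows):
users.amt | users.tag
30 | A
After SELECT (1 rows):
users.tag
A

== RESULT ==
users.tag
A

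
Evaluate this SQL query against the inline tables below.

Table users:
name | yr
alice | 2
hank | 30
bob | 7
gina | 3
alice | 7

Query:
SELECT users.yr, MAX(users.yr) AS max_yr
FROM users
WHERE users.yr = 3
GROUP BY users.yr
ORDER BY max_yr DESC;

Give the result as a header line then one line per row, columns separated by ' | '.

After WHERE (1 rows):
users.name | users.yr
gina | 3
After GROUP BY (1 rows):
users.yr | max_yr
3 | 3
After ORDER BY (1 rows):
users.yr | max_yr
3 | 3

== RESULT ==
users.yr | max_yr
3 | 3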